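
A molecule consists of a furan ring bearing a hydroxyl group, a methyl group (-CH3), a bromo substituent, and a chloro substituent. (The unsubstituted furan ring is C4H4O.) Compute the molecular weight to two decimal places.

211.44 g/mol

Atom tally by fragment:
  furan ring core → C:4 H:4 O:1
  (− 4 ring H displaced by substituents)
  + OH → O:1 H:1
  + CH3 → C:1 H:3
  + Br → Br:1
  + Cl → Cl:1
Element totals:
  C: 5
  H: 4
  Br: 1
  Cl: 1
  O: 2
Molecular formula: C5H4BrClO2.
  M = 5(12.011) + 4(1.008) + 79.904 + 35.45 + 2(15.999)
    = 60.055 + 4.032 + 79.904 + 35.450 + 31.998 = 211.439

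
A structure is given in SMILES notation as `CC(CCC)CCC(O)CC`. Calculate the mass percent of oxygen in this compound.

10.11%

Atom tally by fragment:
  CH3 → C:1 H:3
  CH(CH2CH2CH3) → C:4 H:8
  CH2 → C:1 H:2
  CH2 → C:1 H:2
  CH(OH) → C:1 H:2 O:1
  CH2 → C:1 H:2
  CH3 → C:1 H:3
Element totals:
  C: 10
  H: 22
  O: 1
Molecular formula: C10H22O.
Molar mass = 158.285 g/mol.
Mass from O: 1 × 15.999 = 15.999 g/mol.
%O = 15.999 / 158.285 × 100 = 10.11%.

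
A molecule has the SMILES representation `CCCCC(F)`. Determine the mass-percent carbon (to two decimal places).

66.62%

Atom tally by fragment:
  CH3 → C:1 H:3
  CH2 → C:1 H:2
  CH2 → C:1 H:2
  CH2 → C:1 H:2
  CH2F → C:1 H:2 F:1
Element totals:
  C: 5
  H: 11
  F: 1
Molecular formula: C5H11F.
Molar mass = 90.141 g/mol.
Mass from C: 5 × 12.011 = 60.055 g/mol.
%C = 60.055 / 90.141 × 100 = 66.62%.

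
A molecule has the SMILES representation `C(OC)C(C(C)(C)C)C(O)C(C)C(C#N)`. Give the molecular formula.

C12H23NO2

Atom tally by fragment:
  CH3OCH2 → C:2 H:5 O:1
  CH(C(CH3)3) → C:5 H:10
  CH(OH) → C:1 H:2 O:1
  CH(CH3) → C:2 H:4
  CH2CN → C:2 H:2 N:1
Element totals:
  C: 12
  H: 23
  N: 1
  O: 2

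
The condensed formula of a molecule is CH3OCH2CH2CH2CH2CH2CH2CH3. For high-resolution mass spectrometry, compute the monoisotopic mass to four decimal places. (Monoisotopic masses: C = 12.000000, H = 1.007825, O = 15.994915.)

130.1358

Atom tally by fragment:
  CH3OCH2 → C:2 H:5 O:1
  CH2 → C:1 H:2
  CH2 → C:1 H:2
  CH2 → C:1 H:2
  CH2 → C:1 H:2
  CH2 → C:1 H:2
  CH3 → C:1 H:3
Element totals:
  C: 8
  H: 18
  O: 1
Molecular formula: C8H18O.
  M = 8(12.0) + 18(1.007825) + 15.994915
    = 96.000000 + 18.140850 + 15.994915 = 130.135765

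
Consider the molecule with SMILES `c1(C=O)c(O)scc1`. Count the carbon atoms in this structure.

Atom tally by fragment:
  thiophene ring core → C:4 H:4 S:1
  (− 2 ring H displaced by substituents)
  + CHO → C:1 H:1 O:1
  + OH → O:1 H:1
Element totals:
  C: 5
  H: 4
  O: 2
  S: 1

5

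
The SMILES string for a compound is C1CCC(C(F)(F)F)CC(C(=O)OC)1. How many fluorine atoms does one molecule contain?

3

Atom tally by fragment:
  cyclohexane ring core → C:6 H:12
  (− 2 ring H displaced by substituents)
  + CF3 → C:1 F:3
  + COOCH3 → C:2 H:3 O:2
Element totals:
  C: 9
  H: 13
  F: 3
  O: 2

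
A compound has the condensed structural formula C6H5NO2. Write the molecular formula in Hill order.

C6H5NO2

Element totals:
  C: 6
  H: 5
  N: 1
  O: 2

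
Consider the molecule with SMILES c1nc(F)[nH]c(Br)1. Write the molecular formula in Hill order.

C3H2BrFN2

Atom tally by fragment:
  imidazole ring core → C:3 H:4 N:2
  (− 2 ring H displaced by substituents)
  + F → F:1
  + Br → Br:1
Element totals:
  C: 3
  H: 2
  Br: 1
  F: 1
  N: 2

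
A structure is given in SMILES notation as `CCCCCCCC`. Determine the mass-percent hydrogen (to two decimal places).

Atom tally by fragment:
  CH3 → C:1 H:3
  CH2 → C:1 H:2
  CH2 → C:1 H:2
  CH2 → C:1 H:2
  CH2 → C:1 H:2
  CH2 → C:1 H:2
  CH2 → C:1 H:2
  CH3 → C:1 H:3
Element totals:
  C: 8
  H: 18
Molecular formula: C8H18.
Molar mass = 114.232 g/mol.
Mass from H: 18 × 1.008 = 18.144 g/mol.
%H = 18.144 / 114.232 × 100 = 15.88%.

15.88%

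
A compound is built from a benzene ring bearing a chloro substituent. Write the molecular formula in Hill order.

Atom tally by fragment:
  benzene ring core → C:6 H:6
  (− 1 ring H displaced by substituents)
  + Cl → Cl:1
Element totals:
  C: 6
  H: 5
  Cl: 1

C6H5Cl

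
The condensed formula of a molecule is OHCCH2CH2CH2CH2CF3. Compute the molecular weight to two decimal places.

154.13 g/mol

Atom tally by fragment:
  OHCCH2 → C:2 H:3 O:1
  CH2 → C:1 H:2
  CH2 → C:1 H:2
  CH2CF3 → C:2 H:2 F:3
Element totals:
  C: 6
  H: 9
  F: 3
  O: 1
Molecular formula: C6H9F3O.
  M = 6(12.011) + 9(1.008) + 3(18.998) + 15.999
    = 72.066 + 9.072 + 56.994 + 15.999 = 154.131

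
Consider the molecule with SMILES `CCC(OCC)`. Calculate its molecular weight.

Atom tally by fragment:
  CH3 → C:1 H:3
  CH2 → C:1 H:2
  CH2OC2H5 → C:3 H:7 O:1
Element totals:
  C: 5
  H: 12
  O: 1
Molecular formula: C5H12O.
  M = 5(12.011) + 12(1.008) + 15.999
    = 60.055 + 12.096 + 15.999 = 88.150

88.15 g/mol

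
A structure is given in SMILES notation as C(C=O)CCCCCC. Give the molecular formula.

C8H16O

Atom tally by fragment:
  OHCCH2 → C:2 H:3 O:1
  CH2 → C:1 H:2
  CH2 → C:1 H:2
  CH2 → C:1 H:2
  CH2 → C:1 H:2
  CH2 → C:1 H:2
  CH3 → C:1 H:3
Element totals:
  C: 8
  H: 16
  O: 1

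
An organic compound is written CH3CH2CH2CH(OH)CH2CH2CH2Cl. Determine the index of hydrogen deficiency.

Element totals:
  C: 7
  H: 15
  Cl: 1
  O: 1
Molecular formula: C7H15ClO.
DoU = (2C + 2 + N − H − X) / 2 = (2·7 + 2 + 0 − 15 − 1) / 2 = 0.

0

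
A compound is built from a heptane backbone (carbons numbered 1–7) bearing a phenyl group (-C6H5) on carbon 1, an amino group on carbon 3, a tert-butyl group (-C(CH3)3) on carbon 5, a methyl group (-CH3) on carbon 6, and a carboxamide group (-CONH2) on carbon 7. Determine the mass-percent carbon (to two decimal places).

Atom tally by fragment:
  C6H5CH2 → C:7 H:7
  CH2 → C:1 H:2
  CH(NH2) → C:1 H:3 N:1
  CH2 → C:1 H:2
  CH(C(CH3)3) → C:5 H:10
  CH(CH3) → C:2 H:4
  CH2CONH2 → C:2 H:4 O:1 N:1
Element totals:
  C: 19
  H: 32
  N: 2
  O: 1
Molecular formula: C19H32N2O.
Molar mass = 304.478 g/mol.
Mass from C: 19 × 12.011 = 228.209 g/mol.
%C = 228.209 / 304.478 × 100 = 74.95%.

74.95%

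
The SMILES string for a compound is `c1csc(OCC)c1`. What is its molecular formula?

C6H8OS

Atom tally by fragment:
  thiophene ring core → C:4 H:4 S:1
  (− 1 ring H displaced by substituents)
  + OC2H5 → C:2 H:5 O:1
Element totals:
  C: 6
  H: 8
  O: 1
  S: 1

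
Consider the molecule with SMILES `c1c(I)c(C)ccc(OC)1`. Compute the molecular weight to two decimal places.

248.06 g/mol

Atom tally by fragment:
  benzene ring core → C:6 H:6
  (− 3 ring H displaced by substituents)
  + I → I:1
  + CH3 → C:1 H:3
  + OCH3 → C:1 H:3 O:1
Element totals:
  C: 8
  H: 9
  I: 1
  O: 1
Molecular formula: C8H9IO.
  M = 8(12.011) + 9(1.008) + 126.904 + 15.999
    = 96.088 + 9.072 + 126.904 + 15.999 = 248.063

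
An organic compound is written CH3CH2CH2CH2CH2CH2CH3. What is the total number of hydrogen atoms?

16

Atom tally by fragment:
  CH3 → C:1 H:3
  CH2 → C:1 H:2
  CH2 → C:1 H:2
  CH2 → C:1 H:2
  CH2 → C:1 H:2
  CH2 → C:1 H:2
  CH3 → C:1 H:3
Element totals:
  C: 7
  H: 16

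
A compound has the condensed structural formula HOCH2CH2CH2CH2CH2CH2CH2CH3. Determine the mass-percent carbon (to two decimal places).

73.78%

Element totals:
  C: 8
  H: 18
  O: 1
Molecular formula: C8H18O.
Molar mass = 130.231 g/mol.
Mass from C: 8 × 12.011 = 96.088 g/mol.
%C = 96.088 / 130.231 × 100 = 73.78%.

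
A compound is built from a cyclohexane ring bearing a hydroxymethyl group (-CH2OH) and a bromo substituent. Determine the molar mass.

Atom tally by fragment:
  cyclohexane ring core → C:6 H:12
  (− 2 ring H displaced by substituents)
  + CH2OH → C:1 H:3 O:1
  + Br → Br:1
Element totals:
  C: 7
  H: 13
  Br: 1
  O: 1
Molecular formula: C7H13BrO.
  M = 7(12.011) + 13(1.008) + 79.904 + 15.999
    = 84.077 + 13.104 + 79.904 + 15.999 = 193.084

193.08 g/mol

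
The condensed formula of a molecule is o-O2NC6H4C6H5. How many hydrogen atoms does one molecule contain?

9

Atom tally by fragment:
  benzene ring core → C:6 H:6
  (− 2 ring H displaced by substituents)
  + NO2 → N:1 O:2
  + C6H5 → C:6 H:5
Element totals:
  C: 12
  H: 9
  N: 1
  O: 2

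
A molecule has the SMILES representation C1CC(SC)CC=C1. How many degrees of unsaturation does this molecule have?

Atom tally by fragment:
  cyclohexene ring core → C:6 H:10
  (− 1 ring H displaced by substituents)
  + SCH3 → C:1 H:3 S:1
Element totals:
  C: 7
  H: 12
  S: 1
Molecular formula: C7H12S.
DoU = (2C + 2 + N − H − X) / 2 = (2·7 + 2 + 0 − 12 − 0) / 2 = 2.

2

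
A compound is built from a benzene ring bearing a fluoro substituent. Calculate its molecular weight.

Atom tally by fragment:
  benzene ring core → C:6 H:6
  (− 1 ring H displaced by substituents)
  + F → F:1
Element totals:
  C: 6
  H: 5
  F: 1
Molecular formula: C6H5F.
  M = 6(12.011) + 5(1.008) + 18.998
    = 72.066 + 5.040 + 18.998 = 96.104

96.10 g/mol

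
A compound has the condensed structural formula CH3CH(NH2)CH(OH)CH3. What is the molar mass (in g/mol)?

89.14 g/mol

Element totals:
  C: 4
  H: 11
  N: 1
  O: 1
Molecular formula: C4H11NO.
  M = 4(12.011) + 11(1.008) + 14.007 + 15.999
    = 48.044 + 11.088 + 14.007 + 15.999 = 89.138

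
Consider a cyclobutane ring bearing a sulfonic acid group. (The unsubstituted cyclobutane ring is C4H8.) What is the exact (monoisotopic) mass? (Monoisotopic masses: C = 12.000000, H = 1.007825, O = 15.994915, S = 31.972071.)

Atom tally by fragment:
  cyclobutane ring core → C:4 H:8
  (− 1 ring H displaced by substituents)
  + SO3H → S:1 O:3 H:1
Element totals:
  C: 4
  H: 8
  O: 3
  S: 1
Molecular formula: C4H8O3S.
  M = 4(12.0) + 8(1.007825) + 3(15.994915) + 31.972071
    = 48.000000 + 8.062600 + 47.984745 + 31.972071 = 136.019416

136.0194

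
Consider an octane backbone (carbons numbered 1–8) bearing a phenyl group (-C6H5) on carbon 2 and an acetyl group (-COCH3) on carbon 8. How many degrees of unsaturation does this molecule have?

5

Atom tally by fragment:
  CH3 → C:1 H:3
  CH(C6H5) → C:7 H:6
  CH2 → C:1 H:2
  CH2 → C:1 H:2
  CH2 → C:1 H:2
  CH2 → C:1 H:2
  CH2 → C:1 H:2
  CH2COCH3 → C:3 H:5 O:1
Element totals:
  C: 16
  H: 24
  O: 1
Molecular formula: C16H24O.
DoU = (2C + 2 + N − H − X) / 2 = (2·16 + 2 + 0 − 24 − 0) / 2 = 5.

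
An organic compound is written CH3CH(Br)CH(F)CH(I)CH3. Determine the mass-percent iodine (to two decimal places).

Atom tally by fragment:
  CH3 → C:1 H:3
  CH(Br) → C:1 H:1 Br:1
  CH(F) → C:1 H:1 F:1
  CH(I) → C:1 H:1 I:1
  CH3 → C:1 H:3
Element totals:
  C: 5
  H: 9
  Br: 1
  F: 1
  I: 1
Molecular formula: C5H9BrFI.
Molar mass = 294.933 g/mol.
Mass from I: 1 × 126.904 = 126.904 g/mol.
%I = 126.904 / 294.933 × 100 = 43.03%.

43.03%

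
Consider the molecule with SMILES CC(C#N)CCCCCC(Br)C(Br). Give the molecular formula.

C10H17Br2N

Atom tally by fragment:
  CH3 → C:1 H:3
  CH(CN) → C:2 H:1 N:1
  CH2 → C:1 H:2
  CH2 → C:1 H:2
  CH2 → C:1 H:2
  CH2 → C:1 H:2
  CH2 → C:1 H:2
  CH(Br) → C:1 H:1 Br:1
  CH2Br → C:1 H:2 Br:1
Element totals:
  C: 10
  H: 17
  Br: 2
  N: 1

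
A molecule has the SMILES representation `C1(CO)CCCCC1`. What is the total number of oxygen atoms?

1

Atom tally by fragment:
  cyclohexane ring core → C:6 H:12
  (− 1 ring H displaced by substituents)
  + CH2OH → C:1 H:3 O:1
Element totals:
  C: 7
  H: 14
  O: 1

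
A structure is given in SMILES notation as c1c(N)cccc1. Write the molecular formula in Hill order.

Atom tally by fragment:
  benzene ring core → C:6 H:6
  (− 1 ring H displaced by substituents)
  + NH2 → N:1 H:2
Element totals:
  C: 6
  H: 7
  N: 1

C6H7N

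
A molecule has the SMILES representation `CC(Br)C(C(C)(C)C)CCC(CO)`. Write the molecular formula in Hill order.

Atom tally by fragment:
  CH3 → C:1 H:3
  CH(Br) → C:1 H:1 Br:1
  CH(C(CH3)3) → C:5 H:10
  CH2 → C:1 H:2
  CH2 → C:1 H:2
  CH2CH2OH → C:2 H:5 O:1
Element totals:
  C: 11
  H: 23
  Br: 1
  O: 1

C11H23BrO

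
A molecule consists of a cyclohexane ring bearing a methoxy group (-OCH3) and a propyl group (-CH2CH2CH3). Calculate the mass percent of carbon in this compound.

76.86%

Atom tally by fragment:
  cyclohexane ring core → C:6 H:12
  (− 2 ring H displaced by substituents)
  + OCH3 → C:1 H:3 O:1
  + CH2CH2CH3 → C:3 H:7
Element totals:
  C: 10
  H: 20
  O: 1
Molecular formula: C10H20O.
Molar mass = 156.269 g/mol.
Mass from C: 10 × 12.011 = 120.110 g/mol.
%C = 120.110 / 156.269 × 100 = 76.86%.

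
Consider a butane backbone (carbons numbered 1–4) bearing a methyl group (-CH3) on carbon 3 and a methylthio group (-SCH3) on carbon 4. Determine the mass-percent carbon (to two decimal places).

60.95%

Atom tally by fragment:
  CH3 → C:1 H:3
  CH2 → C:1 H:2
  CH(CH3) → C:2 H:4
  CH2SCH3 → C:2 H:5 S:1
Element totals:
  C: 6
  H: 14
  S: 1
Molecular formula: C6H14S.
Molar mass = 118.238 g/mol.
Mass from C: 6 × 12.011 = 72.066 g/mol.
%C = 72.066 / 118.238 × 100 = 60.95%.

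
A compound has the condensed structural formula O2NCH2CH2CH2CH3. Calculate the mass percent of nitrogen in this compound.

Atom tally by fragment:
  O2NCH2 → C:1 H:2 N:1 O:2
  CH2 → C:1 H:2
  CH2 → C:1 H:2
  CH3 → C:1 H:3
Element totals:
  C: 4
  H: 9
  N: 1
  O: 2
Molecular formula: C4H9NO2.
Molar mass = 103.121 g/mol.
Mass from N: 1 × 14.007 = 14.007 g/mol.
%N = 14.007 / 103.121 × 100 = 13.58%.

13.58%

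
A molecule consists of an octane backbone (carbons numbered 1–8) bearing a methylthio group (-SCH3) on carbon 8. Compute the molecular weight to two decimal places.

160.32 g/mol

Atom tally by fragment:
  CH3 → C:1 H:3
  CH2 → C:1 H:2
  CH2 → C:1 H:2
  CH2 → C:1 H:2
  CH2 → C:1 H:2
  CH2 → C:1 H:2
  CH2 → C:1 H:2
  CH2SCH3 → C:2 H:5 S:1
Element totals:
  C: 9
  H: 20
  S: 1
Molecular formula: C9H20S.
  M = 9(12.011) + 20(1.008) + 32.06
    = 108.099 + 20.160 + 32.060 = 160.319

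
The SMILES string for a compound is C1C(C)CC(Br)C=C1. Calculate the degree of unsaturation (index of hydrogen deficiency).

2

Atom tally by fragment:
  cyclohexene ring core → C:6 H:10
  (− 2 ring H displaced by substituents)
  + CH3 → C:1 H:3
  + Br → Br:1
Element totals:
  C: 7
  H: 11
  Br: 1
Molecular formula: C7H11Br.
DoU = (2C + 2 + N − H − X) / 2 = (2·7 + 2 + 0 − 11 − 1) / 2 = 2.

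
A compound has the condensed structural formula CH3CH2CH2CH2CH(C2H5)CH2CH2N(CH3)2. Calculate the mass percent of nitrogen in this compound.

Atom tally by fragment:
  CH3 → C:1 H:3
  CH2 → C:1 H:2
  CH2 → C:1 H:2
  CH2 → C:1 H:2
  CH(C2H5) → C:3 H:6
  CH2 → C:1 H:2
  CH2N(CH3)2 → C:3 H:8 N:1
Element totals:
  C: 11
  H: 25
  N: 1
Molecular formula: C11H25N.
Molar mass = 171.328 g/mol.
Mass from N: 1 × 14.007 = 14.007 g/mol.
%N = 14.007 / 171.328 × 100 = 8.18%.

8.18%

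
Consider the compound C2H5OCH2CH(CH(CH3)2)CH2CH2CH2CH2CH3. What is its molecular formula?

Atom tally by fragment:
  C2H5OCH2 → C:3 H:7 O:1
  CH(CH(CH3)2) → C:4 H:8
  CH2 → C:1 H:2
  CH2 → C:1 H:2
  CH2 → C:1 H:2
  CH2 → C:1 H:2
  CH3 → C:1 H:3
Element totals:
  C: 12
  H: 26
  O: 1

C12H26O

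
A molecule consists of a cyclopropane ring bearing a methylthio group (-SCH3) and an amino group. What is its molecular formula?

Atom tally by fragment:
  cyclopropane ring core → C:3 H:6
  (− 2 ring H displaced by substituents)
  + SCH3 → C:1 H:3 S:1
  + NH2 → N:1 H:2
Element totals:
  C: 4
  H: 9
  N: 1
  S: 1

C4H9NS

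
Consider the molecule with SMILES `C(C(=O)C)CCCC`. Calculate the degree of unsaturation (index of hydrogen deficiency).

Atom tally by fragment:
  CH3COCH2 → C:3 H:5 O:1
  CH2 → C:1 H:2
  CH2 → C:1 H:2
  CH2 → C:1 H:2
  CH3 → C:1 H:3
Element totals:
  C: 7
  H: 14
  O: 1
Molecular formula: C7H14O.
DoU = (2C + 2 + N − H − X) / 2 = (2·7 + 2 + 0 − 14 − 0) / 2 = 1.

1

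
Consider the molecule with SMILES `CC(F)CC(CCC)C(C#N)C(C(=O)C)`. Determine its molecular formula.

C12H20FNO

Atom tally by fragment:
  CH3 → C:1 H:3
  CH(F) → C:1 H:1 F:1
  CH2 → C:1 H:2
  CH(CH2CH2CH3) → C:4 H:8
  CH(CN) → C:2 H:1 N:1
  CH2COCH3 → C:3 H:5 O:1
Element totals:
  C: 12
  H: 20
  F: 1
  N: 1
  O: 1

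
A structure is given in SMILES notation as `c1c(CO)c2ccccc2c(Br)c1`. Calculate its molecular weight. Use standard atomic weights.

237.10 g/mol

Atom tally by fragment:
  naphthalene ring system core → C:10 H:8
  (− 2 ring H displaced by substituents)
  + CH2OH → C:1 H:3 O:1
  + Br → Br:1
Element totals:
  C: 11
  H: 9
  Br: 1
  O: 1
Molecular formula: C11H9BrO.
  M = 11(12.011) + 9(1.008) + 79.904 + 15.999
    = 132.121 + 9.072 + 79.904 + 15.999 = 237.096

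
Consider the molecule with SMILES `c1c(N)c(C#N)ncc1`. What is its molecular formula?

Atom tally by fragment:
  pyridine ring core → C:5 H:5 N:1
  (− 2 ring H displaced by substituents)
  + NH2 → N:1 H:2
  + CN → C:1 N:1
Element totals:
  C: 6
  H: 5
  N: 3

C6H5N3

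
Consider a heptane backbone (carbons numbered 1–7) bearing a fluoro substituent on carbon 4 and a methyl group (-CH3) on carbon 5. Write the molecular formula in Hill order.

Atom tally by fragment:
  CH3 → C:1 H:3
  CH2 → C:1 H:2
  CH2 → C:1 H:2
  CH(F) → C:1 H:1 F:1
  CH(CH3) → C:2 H:4
  CH2 → C:1 H:2
  CH3 → C:1 H:3
Element totals:
  C: 8
  H: 17
  F: 1

C8H17F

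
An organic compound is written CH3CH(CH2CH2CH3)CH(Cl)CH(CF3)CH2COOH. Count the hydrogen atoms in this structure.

16

Atom tally by fragment:
  CH3 → C:1 H:3
  CH(CH2CH2CH3) → C:4 H:8
  CH(Cl) → C:1 H:1 Cl:1
  CH(CF3) → C:2 H:1 F:3
  CH2COOH → C:2 H:3 O:2
Element totals:
  C: 10
  H: 16
  Cl: 1
  F: 3
  O: 2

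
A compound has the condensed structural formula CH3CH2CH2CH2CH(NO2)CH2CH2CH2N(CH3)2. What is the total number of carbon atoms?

Atom tally by fragment:
  CH3 → C:1 H:3
  CH2 → C:1 H:2
  CH2 → C:1 H:2
  CH2 → C:1 H:2
  CH(NO2) → C:1 H:1 N:1 O:2
  CH2 → C:1 H:2
  CH2 → C:1 H:2
  CH2N(CH3)2 → C:3 H:8 N:1
Element totals:
  C: 10
  H: 22
  N: 2
  O: 2

10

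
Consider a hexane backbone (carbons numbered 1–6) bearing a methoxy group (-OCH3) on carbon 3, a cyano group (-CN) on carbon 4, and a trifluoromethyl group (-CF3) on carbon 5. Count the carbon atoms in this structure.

Atom tally by fragment:
  CH3 → C:1 H:3
  CH2 → C:1 H:2
  CH(OCH3) → C:2 H:4 O:1
  CH(CN) → C:2 H:1 N:1
  CH(CF3) → C:2 H:1 F:3
  CH3 → C:1 H:3
Element totals:
  C: 9
  H: 14
  F: 3
  N: 1
  O: 1

9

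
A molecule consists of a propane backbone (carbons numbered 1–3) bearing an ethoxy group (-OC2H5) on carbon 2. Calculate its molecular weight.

88.15 g/mol

Atom tally by fragment:
  CH3 → C:1 H:3
  CH(OC2H5) → C:3 H:6 O:1
  CH3 → C:1 H:3
Element totals:
  C: 5
  H: 12
  O: 1
Molecular formula: C5H12O.
  M = 5(12.011) + 12(1.008) + 15.999
    = 60.055 + 12.096 + 15.999 = 88.150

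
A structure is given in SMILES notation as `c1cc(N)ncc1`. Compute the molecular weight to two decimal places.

94.12 g/mol

Atom tally by fragment:
  pyridine ring core → C:5 H:5 N:1
  (− 1 ring H displaced by substituents)
  + NH2 → N:1 H:2
Element totals:
  C: 5
  H: 6
  N: 2
Molecular formula: C5H6N2.
  M = 5(12.011) + 6(1.008) + 2(14.007)
    = 60.055 + 6.048 + 28.014 = 94.117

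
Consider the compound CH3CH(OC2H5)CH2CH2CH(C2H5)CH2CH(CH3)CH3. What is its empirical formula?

C13H28O

Element totals:
  C: 13
  H: 28
  O: 1
Molecular formula: C13H28O.
gcd of subscripts (13, 28, 1) = 1, so the empirical formula equals the molecular formula.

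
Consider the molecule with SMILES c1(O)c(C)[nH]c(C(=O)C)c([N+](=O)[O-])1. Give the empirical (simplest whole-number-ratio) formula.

Atom tally by fragment:
  pyrrole ring core → C:4 H:5 N:1
  (− 4 ring H displaced by substituents)
  + OH → O:1 H:1
  + CH3 → C:1 H:3
  + COCH3 → C:2 H:3 O:1
  + NO2 → N:1 O:2
Element totals:
  C: 7
  H: 8
  N: 2
  O: 4
Molecular formula: C7H8N2O4.
gcd of subscripts (7, 8, 2, 4) = 1, so the empirical formula equals the molecular formula.

C7H8N2O4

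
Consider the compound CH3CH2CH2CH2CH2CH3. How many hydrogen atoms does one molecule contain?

14

Atom tally by fragment:
  CH3 → C:1 H:3
  CH2 → C:1 H:2
  CH2 → C:1 H:2
  CH2 → C:1 H:2
  CH2 → C:1 H:2
  CH3 → C:1 H:3
Element totals:
  C: 6
  H: 14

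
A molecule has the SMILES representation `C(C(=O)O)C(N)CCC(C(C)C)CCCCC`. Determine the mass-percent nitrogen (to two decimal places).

5.75%

Atom tally by fragment:
  HOOCCH2 → C:2 H:3 O:2
  CH(NH2) → C:1 H:3 N:1
  CH2 → C:1 H:2
  CH2 → C:1 H:2
  CH(CH(CH3)2) → C:4 H:8
  CH2 → C:1 H:2
  CH2 → C:1 H:2
  CH2 → C:1 H:2
  CH2 → C:1 H:2
  CH3 → C:1 H:3
Element totals:
  C: 14
  H: 29
  N: 1
  O: 2
Molecular formula: C14H29NO2.
Molar mass = 243.391 g/mol.
Mass from N: 1 × 14.007 = 14.007 g/mol.
%N = 14.007 / 243.391 × 100 = 5.75%.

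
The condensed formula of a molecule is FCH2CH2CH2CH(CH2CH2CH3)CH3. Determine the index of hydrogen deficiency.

0

Atom tally by fragment:
  FCH2 → C:1 H:2 F:1
  CH2 → C:1 H:2
  CH2 → C:1 H:2
  CH(CH2CH2CH3) → C:4 H:8
  CH3 → C:1 H:3
Element totals:
  C: 8
  H: 17
  F: 1
Molecular formula: C8H17F.
DoU = (2C + 2 + N − H − X) / 2 = (2·8 + 2 + 0 − 17 − 1) / 2 = 0.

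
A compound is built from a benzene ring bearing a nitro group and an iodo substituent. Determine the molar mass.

249.01 g/mol

Atom tally by fragment:
  benzene ring core → C:6 H:6
  (− 2 ring H displaced by substituents)
  + NO2 → N:1 O:2
  + I → I:1
Element totals:
  C: 6
  H: 4
  I: 1
  N: 1
  O: 2
Molecular formula: C6H4INO2.
  M = 6(12.011) + 4(1.008) + 126.904 + 14.007 + 2(15.999)
    = 72.066 + 4.032 + 126.904 + 14.007 + 31.998 = 249.007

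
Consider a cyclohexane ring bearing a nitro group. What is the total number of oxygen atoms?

Atom tally by fragment:
  cyclohexane ring core → C:6 H:12
  (− 1 ring H displaced by substituents)
  + NO2 → N:1 O:2
Element totals:
  C: 6
  H: 11
  N: 1
  O: 2

2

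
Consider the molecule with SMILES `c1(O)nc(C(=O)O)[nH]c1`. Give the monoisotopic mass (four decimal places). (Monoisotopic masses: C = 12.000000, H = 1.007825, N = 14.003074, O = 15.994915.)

Atom tally by fragment:
  imidazole ring core → C:3 H:4 N:2
  (− 2 ring H displaced by substituents)
  + OH → O:1 H:1
  + COOH → C:1 H:1 O:2
Element totals:
  C: 4
  H: 4
  N: 2
  O: 3
Molecular formula: C4H4N2O3.
  M = 4(12.0) + 4(1.007825) + 2(14.003074) + 3(15.994915)
    = 48.000000 + 4.031300 + 28.006148 + 47.984745 = 128.022193

128.0222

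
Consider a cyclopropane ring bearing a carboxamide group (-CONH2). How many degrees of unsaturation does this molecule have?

2

Atom tally by fragment:
  cyclopropane ring core → C:3 H:6
  (− 1 ring H displaced by substituents)
  + CONH2 → C:1 H:2 O:1 N:1
Element totals:
  C: 4
  H: 7
  N: 1
  O: 1
Molecular formula: C4H7NO.
DoU = (2C + 2 + N − H − X) / 2 = (2·4 + 2 + 1 − 7 − 0) / 2 = 2.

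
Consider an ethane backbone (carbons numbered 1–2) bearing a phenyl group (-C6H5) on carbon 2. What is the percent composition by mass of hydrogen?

Atom tally by fragment:
  CH3 → C:1 H:3
  CH2C6H5 → C:7 H:7
Element totals:
  C: 8
  H: 10
Molecular formula: C8H10.
Molar mass = 106.168 g/mol.
Mass from H: 10 × 1.008 = 10.080 g/mol.
%H = 10.080 / 106.168 × 100 = 9.49%.

9.49%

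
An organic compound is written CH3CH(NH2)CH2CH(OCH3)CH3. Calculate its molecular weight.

Atom tally by fragment:
  CH3 → C:1 H:3
  CH(NH2) → C:1 H:3 N:1
  CH2 → C:1 H:2
  CH(OCH3) → C:2 H:4 O:1
  CH3 → C:1 H:3
Element totals:
  C: 6
  H: 15
  N: 1
  O: 1
Molecular formula: C6H15NO.
  M = 6(12.011) + 15(1.008) + 14.007 + 15.999
    = 72.066 + 15.120 + 14.007 + 15.999 = 117.192

117.19 g/mol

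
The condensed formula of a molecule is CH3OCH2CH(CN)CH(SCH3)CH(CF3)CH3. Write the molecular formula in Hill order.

Element totals:
  C: 9
  H: 14
  F: 3
  N: 1
  O: 1
  S: 1

C9H14F3NOS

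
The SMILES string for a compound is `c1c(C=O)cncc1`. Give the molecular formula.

Atom tally by fragment:
  pyridine ring core → C:5 H:5 N:1
  (− 1 ring H displaced by substituents)
  + CHO → C:1 H:1 O:1
Element totals:
  C: 6
  H: 5
  N: 1
  O: 1

C6H5NO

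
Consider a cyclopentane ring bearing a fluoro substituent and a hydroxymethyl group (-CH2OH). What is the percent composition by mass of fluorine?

16.08%

Atom tally by fragment:
  cyclopentane ring core → C:5 H:10
  (− 2 ring H displaced by substituents)
  + F → F:1
  + CH2OH → C:1 H:3 O:1
Element totals:
  C: 6
  H: 11
  F: 1
  O: 1
Molecular formula: C6H11FO.
Molar mass = 118.151 g/mol.
Mass from F: 1 × 18.998 = 18.998 g/mol.
%F = 18.998 / 118.151 × 100 = 16.08%.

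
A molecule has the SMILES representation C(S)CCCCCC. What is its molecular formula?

C7H16S

Atom tally by fragment:
  HSCH2 → C:1 H:3 S:1
  CH2 → C:1 H:2
  CH2 → C:1 H:2
  CH2 → C:1 H:2
  CH2 → C:1 H:2
  CH2 → C:1 H:2
  CH3 → C:1 H:3
Element totals:
  C: 7
  H: 16
  S: 1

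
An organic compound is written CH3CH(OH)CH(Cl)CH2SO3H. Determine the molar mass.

Atom tally by fragment:
  CH3 → C:1 H:3
  CH(OH) → C:1 H:2 O:1
  CH(Cl) → C:1 H:1 Cl:1
  CH2SO3H → C:1 H:3 S:1 O:3
Element totals:
  C: 4
  H: 9
  Cl: 1
  O: 4
  S: 1
Molecular formula: C4H9ClO4S.
  M = 4(12.011) + 9(1.008) + 35.45 + 4(15.999) + 32.06
    = 48.044 + 9.072 + 35.450 + 63.996 + 32.060 = 188.622

188.62 g/mol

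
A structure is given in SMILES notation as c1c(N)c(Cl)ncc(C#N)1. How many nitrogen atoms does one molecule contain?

Atom tally by fragment:
  pyridine ring core → C:5 H:5 N:1
  (− 3 ring H displaced by substituents)
  + NH2 → N:1 H:2
  + Cl → Cl:1
  + CN → C:1 N:1
Element totals:
  C: 6
  H: 4
  Cl: 1
  N: 3

3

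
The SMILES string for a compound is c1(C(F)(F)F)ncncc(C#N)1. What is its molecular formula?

C6H2F3N3

Atom tally by fragment:
  pyrimidine ring core → C:4 H:4 N:2
  (− 2 ring H displaced by substituents)
  + CF3 → C:1 F:3
  + CN → C:1 N:1
Element totals:
  C: 6
  H: 2
  F: 3
  N: 3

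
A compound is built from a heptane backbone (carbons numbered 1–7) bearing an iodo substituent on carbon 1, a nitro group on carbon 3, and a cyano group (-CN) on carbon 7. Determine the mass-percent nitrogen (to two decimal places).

Atom tally by fragment:
  ICH2 → C:1 H:2 I:1
  CH2 → C:1 H:2
  CH(NO2) → C:1 H:1 N:1 O:2
  CH2 → C:1 H:2
  CH2 → C:1 H:2
  CH2 → C:1 H:2
  CH2CN → C:2 H:2 N:1
Element totals:
  C: 8
  H: 13
  I: 1
  N: 2
  O: 2
Molecular formula: C8H13IN2O2.
Molar mass = 296.108 g/mol.
Mass from N: 2 × 14.007 = 28.014 g/mol.
%N = 28.014 / 296.108 × 100 = 9.46%.

9.46%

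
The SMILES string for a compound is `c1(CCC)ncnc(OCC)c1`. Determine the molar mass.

166.22 g/mol

Atom tally by fragment:
  pyrimidine ring core → C:4 H:4 N:2
  (− 2 ring H displaced by substituents)
  + CH2CH2CH3 → C:3 H:7
  + OC2H5 → C:2 H:5 O:1
Element totals:
  C: 9
  H: 14
  N: 2
  O: 1
Molecular formula: C9H14N2O.
  M = 9(12.011) + 14(1.008) + 2(14.007) + 15.999
    = 108.099 + 14.112 + 28.014 + 15.999 = 166.224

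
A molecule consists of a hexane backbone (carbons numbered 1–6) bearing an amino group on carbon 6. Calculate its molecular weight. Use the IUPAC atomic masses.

Atom tally by fragment:
  CH3 → C:1 H:3
  CH2 → C:1 H:2
  CH2 → C:1 H:2
  CH2 → C:1 H:2
  CH2 → C:1 H:2
  CH2NH2 → C:1 H:4 N:1
Element totals:
  C: 6
  H: 15
  N: 1
Molecular formula: C6H15N.
  M = 6(12.011) + 15(1.008) + 14.007
    = 72.066 + 15.120 + 14.007 = 101.193

101.19 g/mol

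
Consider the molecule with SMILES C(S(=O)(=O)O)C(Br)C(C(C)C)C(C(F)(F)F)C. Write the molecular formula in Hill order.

C9H16BrF3O3S

Atom tally by fragment:
  HO3SCH2 → C:1 H:3 S:1 O:3
  CH(Br) → C:1 H:1 Br:1
  CH(CH(CH3)2) → C:4 H:8
  CH(CF3) → C:2 H:1 F:3
  CH3 → C:1 H:3
Element totals:
  C: 9
  H: 16
  Br: 1
  F: 3
  O: 3
  S: 1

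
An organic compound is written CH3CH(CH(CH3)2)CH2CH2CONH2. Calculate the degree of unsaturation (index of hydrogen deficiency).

1

Atom tally by fragment:
  CH3 → C:1 H:3
  CH(CH(CH3)2) → C:4 H:8
  CH2 → C:1 H:2
  CH2CONH2 → C:2 H:4 O:1 N:1
Element totals:
  C: 8
  H: 17
  N: 1
  O: 1
Molecular formula: C8H17NO.
DoU = (2C + 2 + N − H − X) / 2 = (2·8 + 2 + 1 − 17 − 0) / 2 = 1.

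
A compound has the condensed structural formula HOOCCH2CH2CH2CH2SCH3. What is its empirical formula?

C6H12O2S

Element totals:
  C: 6
  H: 12
  O: 2
  S: 1
Molecular formula: C6H12O2S.
gcd of subscripts (6, 12, 2, 1) = 1, so the empirical formula equals the molecular formula.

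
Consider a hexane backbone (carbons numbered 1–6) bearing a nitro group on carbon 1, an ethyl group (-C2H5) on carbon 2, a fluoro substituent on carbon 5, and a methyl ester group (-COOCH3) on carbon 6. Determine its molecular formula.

Atom tally by fragment:
  O2NCH2 → C:1 H:2 N:1 O:2
  CH(C2H5) → C:3 H:6
  CH2 → C:1 H:2
  CH2 → C:1 H:2
  CH(F) → C:1 H:1 F:1
  CH2COOCH3 → C:3 H:5 O:2
Element totals:
  C: 10
  H: 18
  F: 1
  N: 1
  O: 4

C10H18FNO4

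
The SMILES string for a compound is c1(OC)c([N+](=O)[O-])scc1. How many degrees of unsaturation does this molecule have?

4

Atom tally by fragment:
  thiophene ring core → C:4 H:4 S:1
  (− 2 ring H displaced by substituents)
  + OCH3 → C:1 H:3 O:1
  + NO2 → N:1 O:2
Element totals:
  C: 5
  H: 5
  N: 1
  O: 3
  S: 1
Molecular formula: C5H5NO3S.
DoU = (2C + 2 + N − H − X) / 2 = (2·5 + 2 + 1 − 5 − 0) / 2 = 4.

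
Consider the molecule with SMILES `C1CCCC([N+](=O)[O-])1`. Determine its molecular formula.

Atom tally by fragment:
  cyclopentane ring core → C:5 H:10
  (− 1 ring H displaced by substituents)
  + NO2 → N:1 O:2
Element totals:
  C: 5
  H: 9
  N: 1
  O: 2

C5H9NO2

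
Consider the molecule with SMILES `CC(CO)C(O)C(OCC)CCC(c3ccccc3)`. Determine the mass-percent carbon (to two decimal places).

72.14%

Atom tally by fragment:
  CH3 → C:1 H:3
  CH(CH2OH) → C:2 H:4 O:1
  CH(OH) → C:1 H:2 O:1
  CH(OC2H5) → C:3 H:6 O:1
  CH2 → C:1 H:2
  CH2 → C:1 H:2
  CH2C6H5 → C:7 H:7
Element totals:
  C: 16
  H: 26
  O: 3
Molecular formula: C16H26O3.
Molar mass = 266.381 g/mol.
Mass from C: 16 × 12.011 = 192.176 g/mol.
%C = 192.176 / 266.381 × 100 = 72.14%.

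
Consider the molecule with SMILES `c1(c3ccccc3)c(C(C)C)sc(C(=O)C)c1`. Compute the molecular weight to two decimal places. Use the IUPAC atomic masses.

244.35 g/mol

Atom tally by fragment:
  thiophene ring core → C:4 H:4 S:1
  (− 3 ring H displaced by substituents)
  + C6H5 → C:6 H:5
  + CH(CH3)2 → C:3 H:7
  + COCH3 → C:2 H:3 O:1
Element totals:
  C: 15
  H: 16
  O: 1
  S: 1
Molecular formula: C15H16OS.
  M = 15(12.011) + 16(1.008) + 15.999 + 32.06
    = 180.165 + 16.128 + 15.999 + 32.060 = 244.352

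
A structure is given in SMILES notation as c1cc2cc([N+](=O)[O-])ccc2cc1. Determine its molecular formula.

C10H7NO2

Atom tally by fragment:
  naphthalene ring system core → C:10 H:8
  (− 1 ring H displaced by substituents)
  + NO2 → N:1 O:2
Element totals:
  C: 10
  H: 7
  N: 1
  O: 2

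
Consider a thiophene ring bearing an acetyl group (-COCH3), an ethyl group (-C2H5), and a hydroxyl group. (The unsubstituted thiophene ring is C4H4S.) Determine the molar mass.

Atom tally by fragment:
  thiophene ring core → C:4 H:4 S:1
  (− 3 ring H displaced by substituents)
  + COCH3 → C:2 H:3 O:1
  + C2H5 → C:2 H:5
  + OH → O:1 H:1
Element totals:
  C: 8
  H: 10
  O: 2
  S: 1
Molecular formula: C8H10O2S.
  M = 8(12.011) + 10(1.008) + 2(15.999) + 32.06
    = 96.088 + 10.080 + 31.998 + 32.060 = 170.226

170.23 g/mol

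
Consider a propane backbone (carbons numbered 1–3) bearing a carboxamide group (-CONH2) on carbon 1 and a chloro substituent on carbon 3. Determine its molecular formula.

C4H8ClNO

Atom tally by fragment:
  H2NOCCH2 → C:2 H:4 O:1 N:1
  CH2 → C:1 H:2
  CH2Cl → C:1 H:2 Cl:1
Element totals:
  C: 4
  H: 8
  Cl: 1
  N: 1
  O: 1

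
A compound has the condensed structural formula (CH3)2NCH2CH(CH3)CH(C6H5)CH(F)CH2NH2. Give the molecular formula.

C14H23FN2

Element totals:
  C: 14
  H: 23
  F: 1
  N: 2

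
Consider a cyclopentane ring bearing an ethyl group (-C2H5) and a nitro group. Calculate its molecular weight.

Atom tally by fragment:
  cyclopentane ring core → C:5 H:10
  (− 2 ring H displaced by substituents)
  + C2H5 → C:2 H:5
  + NO2 → N:1 O:2
Element totals:
  C: 7
  H: 13
  N: 1
  O: 2
Molecular formula: C7H13NO2.
  M = 7(12.011) + 13(1.008) + 14.007 + 2(15.999)
    = 84.077 + 13.104 + 14.007 + 31.998 = 143.186

143.19 g/mol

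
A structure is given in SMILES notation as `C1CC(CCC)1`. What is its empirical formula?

Atom tally by fragment:
  cyclopropane ring core → C:3 H:6
  (− 1 ring H displaced by substituents)
  + CH2CH2CH3 → C:3 H:7
Element totals:
  C: 6
  H: 12
Molecular formula: C6H12.
gcd of subscripts = 6; dividing each by 6:
  C: 6/6 = 1
  H: 12/6 = 2

CH2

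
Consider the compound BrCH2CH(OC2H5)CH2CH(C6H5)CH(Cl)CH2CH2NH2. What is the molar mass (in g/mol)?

Atom tally by fragment:
  BrCH2 → C:1 H:2 Br:1
  CH(OC2H5) → C:3 H:6 O:1
  CH2 → C:1 H:2
  CH(C6H5) → C:7 H:6
  CH(Cl) → C:1 H:1 Cl:1
  CH2 → C:1 H:2
  CH2NH2 → C:1 H:4 N:1
Element totals:
  C: 15
  H: 23
  Br: 1
  Cl: 1
  N: 1
  O: 1
Molecular formula: C15H23BrClNO.
  M = 15(12.011) + 23(1.008) + 79.904 + 35.45 + 14.007 + 15.999
    = 180.165 + 23.184 + 79.904 + 35.450 + 14.007 + 15.999 = 348.709

348.71 g/mol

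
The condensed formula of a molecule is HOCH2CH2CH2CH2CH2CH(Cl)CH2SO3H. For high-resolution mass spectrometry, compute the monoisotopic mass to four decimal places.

230.0380

Element totals:
  C: 7
  H: 15
  Cl: 1
  O: 4
  S: 1
Molecular formula: C7H15ClO4S.
  M = 7(12.0) + 15(1.007825) + 34.968853 + 4(15.994915) + 31.972071
    = 84.000000 + 15.117375 + 34.968853 + 63.979660 + 31.972071 = 230.037959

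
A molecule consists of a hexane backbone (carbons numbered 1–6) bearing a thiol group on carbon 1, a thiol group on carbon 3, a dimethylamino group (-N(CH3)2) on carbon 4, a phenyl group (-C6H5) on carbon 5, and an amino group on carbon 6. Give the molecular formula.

C14H24N2S2

Atom tally by fragment:
  HSCH2 → C:1 H:3 S:1
  CH2 → C:1 H:2
  CH(SH) → C:1 H:2 S:1
  CH(N(CH3)2) → C:3 H:7 N:1
  CH(C6H5) → C:7 H:6
  CH2NH2 → C:1 H:4 N:1
Element totals:
  C: 14
  H: 24
  N: 2
  S: 2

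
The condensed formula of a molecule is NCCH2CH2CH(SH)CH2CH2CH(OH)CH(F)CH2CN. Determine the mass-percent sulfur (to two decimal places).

13.92%

Element totals:
  C: 10
  H: 15
  F: 1
  N: 2
  O: 1
  S: 1
Molecular formula: C10H15FN2OS.
Molar mass = 230.301 g/mol.
Mass from S: 1 × 32.06 = 32.060 g/mol.
%S = 32.060 / 230.301 × 100 = 13.92%.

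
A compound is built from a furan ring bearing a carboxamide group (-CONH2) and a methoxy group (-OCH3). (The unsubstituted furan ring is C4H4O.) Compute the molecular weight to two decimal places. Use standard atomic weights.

141.13 g/mol

Atom tally by fragment:
  furan ring core → C:4 H:4 O:1
  (− 2 ring H displaced by substituents)
  + CONH2 → C:1 H:2 O:1 N:1
  + OCH3 → C:1 H:3 O:1
Element totals:
  C: 6
  H: 7
  N: 1
  O: 3
Molecular formula: C6H7NO3.
  M = 6(12.011) + 7(1.008) + 14.007 + 3(15.999)
    = 72.066 + 7.056 + 14.007 + 47.997 = 141.126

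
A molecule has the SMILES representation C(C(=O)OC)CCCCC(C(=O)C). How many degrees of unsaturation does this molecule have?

2

Atom tally by fragment:
  CH3OOCCH2 → C:3 H:5 O:2
  CH2 → C:1 H:2
  CH2 → C:1 H:2
  CH2 → C:1 H:2
  CH2 → C:1 H:2
  CH2COCH3 → C:3 H:5 O:1
Element totals:
  C: 10
  H: 18
  O: 3
Molecular formula: C10H18O3.
DoU = (2C + 2 + N − H − X) / 2 = (2·10 + 2 + 0 − 18 − 0) / 2 = 2.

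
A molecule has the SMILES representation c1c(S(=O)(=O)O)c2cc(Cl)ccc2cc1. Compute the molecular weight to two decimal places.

Atom tally by fragment:
  naphthalene ring system core → C:10 H:8
  (− 2 ring H displaced by substituents)
  + SO3H → S:1 O:3 H:1
  + Cl → Cl:1
Element totals:
  C: 10
  H: 7
  Cl: 1
  O: 3
  S: 1
Molecular formula: C10H7ClO3S.
  M = 10(12.011) + 7(1.008) + 35.45 + 3(15.999) + 32.06
    = 120.110 + 7.056 + 35.450 + 47.997 + 32.060 = 242.673

242.67 g/mol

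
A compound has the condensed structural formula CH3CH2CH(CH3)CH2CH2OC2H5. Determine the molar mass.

Atom tally by fragment:
  CH3 → C:1 H:3
  CH2 → C:1 H:2
  CH(CH3) → C:2 H:4
  CH2 → C:1 H:2
  CH2OC2H5 → C:3 H:7 O:1
Element totals:
  C: 8
  H: 18
  O: 1
Molecular formula: C8H18O.
  M = 8(12.011) + 18(1.008) + 15.999
    = 96.088 + 18.144 + 15.999 = 130.231

130.23 g/mol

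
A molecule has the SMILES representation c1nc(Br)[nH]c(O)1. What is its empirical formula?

Atom tally by fragment:
  imidazole ring core → C:3 H:4 N:2
  (− 2 ring H displaced by substituents)
  + Br → Br:1
  + OH → O:1 H:1
Element totals:
  C: 3
  H: 3
  Br: 1
  N: 2
  O: 1
Molecular formula: C3H3BrN2O.
gcd of subscripts (1, 3, 3, 2, 1) = 1, so the empirical formula equals the molecular formula.

C3H3BrN2O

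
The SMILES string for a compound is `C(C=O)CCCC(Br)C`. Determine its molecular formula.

C7H13BrO

Atom tally by fragment:
  OHCCH2 → C:2 H:3 O:1
  CH2 → C:1 H:2
  CH2 → C:1 H:2
  CH2 → C:1 H:2
  CH(Br) → C:1 H:1 Br:1
  CH3 → C:1 H:3
Element totals:
  C: 7
  H: 13
  Br: 1
  O: 1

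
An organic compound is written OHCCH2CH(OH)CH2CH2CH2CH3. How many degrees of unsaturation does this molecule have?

1

Atom tally by fragment:
  OHCCH2 → C:2 H:3 O:1
  CH(OH) → C:1 H:2 O:1
  CH2 → C:1 H:2
  CH2 → C:1 H:2
  CH2 → C:1 H:2
  CH3 → C:1 H:3
Element totals:
  C: 7
  H: 14
  O: 2
Molecular formula: C7H14O2.
DoU = (2C + 2 + N − H − X) / 2 = (2·7 + 2 + 0 − 14 − 0) / 2 = 1.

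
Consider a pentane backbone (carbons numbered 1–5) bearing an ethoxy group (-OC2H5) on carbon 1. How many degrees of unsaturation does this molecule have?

Atom tally by fragment:
  C2H5OCH2 → C:3 H:7 O:1
  CH2 → C:1 H:2
  CH2 → C:1 H:2
  CH2 → C:1 H:2
  CH3 → C:1 H:3
Element totals:
  C: 7
  H: 16
  O: 1
Molecular formula: C7H16O.
DoU = (2C + 2 + N − H − X) / 2 = (2·7 + 2 + 0 − 16 − 0) / 2 = 0.

0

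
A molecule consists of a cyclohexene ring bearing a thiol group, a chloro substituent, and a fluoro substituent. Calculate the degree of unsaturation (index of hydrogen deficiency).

Atom tally by fragment:
  cyclohexene ring core → C:6 H:10
  (− 3 ring H displaced by substituents)
  + SH → S:1 H:1
  + Cl → Cl:1
  + F → F:1
Element totals:
  C: 6
  H: 8
  Cl: 1
  F: 1
  S: 1
Molecular formula: C6H8ClFS.
DoU = (2C + 2 + N − H − X) / 2 = (2·6 + 2 + 0 − 8 − 2) / 2 = 2.

2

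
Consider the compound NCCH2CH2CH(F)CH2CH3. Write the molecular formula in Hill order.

C6H10FN

Element totals:
  C: 6
  H: 10
  F: 1
  N: 1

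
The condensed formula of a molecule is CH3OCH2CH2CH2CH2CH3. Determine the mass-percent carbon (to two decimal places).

70.53%

Atom tally by fragment:
  CH3OCH2 → C:2 H:5 O:1
  CH2 → C:1 H:2
  CH2 → C:1 H:2
  CH2 → C:1 H:2
  CH3 → C:1 H:3
Element totals:
  C: 6
  H: 14
  O: 1
Molecular formula: C6H14O.
Molar mass = 102.177 g/mol.
Mass from C: 6 × 12.011 = 72.066 g/mol.
%C = 72.066 / 102.177 × 100 = 70.53%.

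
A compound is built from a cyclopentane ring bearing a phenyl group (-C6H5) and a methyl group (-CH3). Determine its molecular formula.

C12H16

Atom tally by fragment:
  cyclopentane ring core → C:5 H:10
  (− 2 ring H displaced by substituents)
  + C6H5 → C:6 H:5
  + CH3 → C:1 H:3
Element totals:
  C: 12
  H: 16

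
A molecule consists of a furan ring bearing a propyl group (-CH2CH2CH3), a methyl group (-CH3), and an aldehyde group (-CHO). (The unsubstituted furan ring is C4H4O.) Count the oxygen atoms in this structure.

2

Atom tally by fragment:
  furan ring core → C:4 H:4 O:1
  (− 3 ring H displaced by substituents)
  + CH2CH2CH3 → C:3 H:7
  + CH3 → C:1 H:3
  + CHO → C:1 H:1 O:1
Element totals:
  C: 9
  H: 12
  O: 2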